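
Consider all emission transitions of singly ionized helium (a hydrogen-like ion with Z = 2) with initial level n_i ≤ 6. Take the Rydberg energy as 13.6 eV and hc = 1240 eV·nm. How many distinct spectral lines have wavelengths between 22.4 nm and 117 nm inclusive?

Enumerate all n_i → n_f pairs with 1 ≤ n_f < n_i ≤ 6 and compute λ = 1240 / [13.6·4·(1/n_f² − 1/n_i²)].
Lines falling in [22.4, 117] nm: 6→1 (23.45 nm), 5→1 (23.74 nm), 4→1 (24.31 nm), 3→1 (25.64 nm), 2→1 (30.39 nm), 6→2 (102.6 nm), 5→2 (108.5 nm).

7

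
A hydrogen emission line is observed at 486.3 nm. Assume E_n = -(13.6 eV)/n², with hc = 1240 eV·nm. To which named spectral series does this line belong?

ΔE = 1240/486.3 = 2.550 eV.
This matches 13.6 × (1/2² − 1/4²), so n_f = 2: the Balmer series.

Balmer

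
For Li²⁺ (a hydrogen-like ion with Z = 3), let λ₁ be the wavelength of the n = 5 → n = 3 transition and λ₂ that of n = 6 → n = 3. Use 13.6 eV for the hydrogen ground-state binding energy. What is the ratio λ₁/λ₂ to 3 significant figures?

1.17

λ ∝ 1/ΔE ∝ 1/(1/n_f² − 1/n_i²), and the Z² and hc factors cancel in the ratio.
λ₁/λ₂ = (1/3² − 1/6²)/(1/3² − 1/5²) = 0.08333/0.07111 = 1.17.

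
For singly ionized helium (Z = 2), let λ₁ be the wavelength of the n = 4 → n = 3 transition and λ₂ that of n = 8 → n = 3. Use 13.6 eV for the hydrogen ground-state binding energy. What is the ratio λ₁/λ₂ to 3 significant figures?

1.96

λ ∝ 1/ΔE ∝ 1/(1/n_f² − 1/n_i²), and the Z² and hc factors cancel in the ratio.
λ₁/λ₂ = (1/3² − 1/8²)/(1/3² − 1/4²) = 0.09549/0.04861 = 1.96.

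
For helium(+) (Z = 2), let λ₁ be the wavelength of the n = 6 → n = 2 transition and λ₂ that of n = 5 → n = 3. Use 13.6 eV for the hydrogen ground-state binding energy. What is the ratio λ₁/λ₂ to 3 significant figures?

0.320

λ ∝ 1/ΔE ∝ 1/(1/n_f² − 1/n_i²), and the Z² and hc factors cancel in the ratio.
λ₁/λ₂ = (1/3² − 1/5²)/(1/2² − 1/6²) = 0.07111/0.2222 = 0.320.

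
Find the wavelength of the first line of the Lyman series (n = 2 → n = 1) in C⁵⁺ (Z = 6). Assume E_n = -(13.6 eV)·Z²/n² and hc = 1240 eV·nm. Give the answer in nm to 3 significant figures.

3.38 nm

The Lyman series terminates on n_f = 1; the first line has n_i = 1+1 = 2.
ΔE = 489.6 × (1/1² − 1/2²) = 367.2 eV.
λ = 1240 / 367.2 = 3.38 nm.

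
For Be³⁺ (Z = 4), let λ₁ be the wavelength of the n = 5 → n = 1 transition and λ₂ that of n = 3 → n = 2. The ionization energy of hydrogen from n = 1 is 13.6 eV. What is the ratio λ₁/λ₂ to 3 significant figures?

λ ∝ 1/ΔE ∝ 1/(1/n_f² − 1/n_i²), and the Z² and hc factors cancel in the ratio.
λ₁/λ₂ = (1/2² − 1/3²)/(1/1² − 1/5²) = 0.1389/0.9600 = 0.145.

0.145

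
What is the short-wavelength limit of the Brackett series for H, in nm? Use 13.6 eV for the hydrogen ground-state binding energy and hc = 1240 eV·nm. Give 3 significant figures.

1460 nm

The Brackett series has lower level n_f = 4; the series limit corresponds to n_i → ∞.
ΔE_max = 13.6 × 1 / 4² = 0.8500 eV.
λ_min = 1240 / 0.8500 = 1460 nm.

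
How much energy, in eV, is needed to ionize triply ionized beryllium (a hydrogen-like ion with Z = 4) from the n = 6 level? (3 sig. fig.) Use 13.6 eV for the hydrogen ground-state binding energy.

6.04 eV

E_n = −13.6 Z²/n² = −217.6/n² eV for Z = 4.
E_6 = −217.6/36 = −6.04 eV, so ionization (to E = 0) requires 6.04 eV.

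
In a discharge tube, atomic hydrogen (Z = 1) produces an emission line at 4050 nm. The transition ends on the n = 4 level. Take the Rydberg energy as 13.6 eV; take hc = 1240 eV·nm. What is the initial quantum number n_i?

n_i = 5

The photon energy is ΔE = hc/λ = 1240 / 4050 = 0.3062 eV.
With Z = 1, ΔE = 13.60 × (1/n_f² − 1/n_i²), so 1/n_f² − 1/n_i² = 0.02251.
With n_f = 4: 1/n_i² = 1/16 − 0.02251 = 0.03999, so n_i ≈ 5.00.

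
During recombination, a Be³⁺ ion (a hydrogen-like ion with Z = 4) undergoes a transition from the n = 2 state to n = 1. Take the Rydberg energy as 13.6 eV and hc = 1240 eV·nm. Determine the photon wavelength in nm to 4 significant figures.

7.598 nm

For Z = 4 the level energies scale as Z², so the effective Rydberg energy is 13.6 × 16 = 217.6 eV.
ΔE = 217.6 × (1/1² − 1/2²) = 217.6 × 0.7500 = 163.2 eV.
λ = hc/ΔE = 1240 / 163.2 = 7.598 nm.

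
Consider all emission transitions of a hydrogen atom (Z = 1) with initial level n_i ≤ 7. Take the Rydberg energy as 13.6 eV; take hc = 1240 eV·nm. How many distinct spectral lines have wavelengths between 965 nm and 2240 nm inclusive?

Enumerate all n_i → n_f pairs with 1 ≤ n_f < n_i ≤ 7 and compute λ = 1240 / [13.6·1·(1/n_f² − 1/n_i²)].
Lines falling in [965, 2240] nm: 7→3 (1005 nm), 6→3 (1094 nm), 5→3 (1282 nm), 4→3 (1876 nm), 7→4 (2166 nm).

5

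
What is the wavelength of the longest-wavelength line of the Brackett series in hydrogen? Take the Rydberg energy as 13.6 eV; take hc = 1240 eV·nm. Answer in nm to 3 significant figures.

The Brackett series terminates on n_f = 4; the first line has n_i = 4+1 = 5.
ΔE = 13.60 × (1/4² − 1/5²) = 0.3060 eV.
λ = 1240 / 0.3060 = 4050 nm.

4050 nm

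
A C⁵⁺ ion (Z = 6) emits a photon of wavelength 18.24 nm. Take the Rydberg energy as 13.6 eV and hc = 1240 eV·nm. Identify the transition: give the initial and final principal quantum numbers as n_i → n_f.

The photon energy is ΔE = hc/λ = 1240 / 18.24 = 67.98 eV.
With Z = 6, ΔE = 489.6 × (1/n_f² − 1/n_i²), so 1/n_f² − 1/n_i² = 0.1389.
Trying n_f = 2 gives 1/n_i² = 0.1111, i.e. n_i ≈ 3; this pair matches.

n_i = 3, n_f = 2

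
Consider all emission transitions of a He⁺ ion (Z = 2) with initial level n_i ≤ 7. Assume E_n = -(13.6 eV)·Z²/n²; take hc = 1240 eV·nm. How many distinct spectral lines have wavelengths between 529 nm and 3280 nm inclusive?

Enumerate all n_i → n_f pairs with 1 ≤ n_f < n_i ≤ 7 and compute λ = 1240 / [13.6·4·(1/n_f² − 1/n_i²)].
Lines falling in [529, 3280] nm: 7→4 (541.5 nm), 6→4 (656.5 nm), 5→4 (1013 nm), 7→5 (1163 nm), 6→5 (1865 nm), 7→6 (3093 nm).

6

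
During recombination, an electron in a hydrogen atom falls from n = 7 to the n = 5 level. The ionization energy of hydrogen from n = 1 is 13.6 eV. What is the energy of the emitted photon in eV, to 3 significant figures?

0.266 eV

E_7 = −13.60/49 = −0.2776 eV and E_5 = −13.60/25 = −0.5440 eV.
The photon energy is |E_7 − E_5| = 0.266 eV.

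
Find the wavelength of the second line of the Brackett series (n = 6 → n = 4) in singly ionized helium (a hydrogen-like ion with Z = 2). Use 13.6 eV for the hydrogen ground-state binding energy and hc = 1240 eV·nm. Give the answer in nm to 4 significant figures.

656.5 nm

The Brackett series terminates on n_f = 4; the second line has n_i = 4+2 = 6.
ΔE = 54.40 × (1/4² − 1/6²) = 1.889 eV.
λ = 1240 / 1.889 = 656.5 nm.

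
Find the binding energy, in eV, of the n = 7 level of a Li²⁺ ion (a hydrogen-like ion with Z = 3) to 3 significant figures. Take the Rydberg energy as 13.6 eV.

2.50 eV

E_n = −13.6 Z²/n² = −122.4/n² eV for Z = 3.
E_7 = −122.4/49 = −2.50 eV, so ionization (to E = 0) requires 2.50 eV.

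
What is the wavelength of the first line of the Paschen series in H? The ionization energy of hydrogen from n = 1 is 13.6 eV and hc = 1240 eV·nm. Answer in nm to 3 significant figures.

1880 nm

The Paschen series terminates on n_f = 3; the first line has n_i = 3+1 = 4.
ΔE = 13.60 × (1/3² − 1/4²) = 0.6611 eV.
λ = 1240 / 0.6611 = 1880 nm.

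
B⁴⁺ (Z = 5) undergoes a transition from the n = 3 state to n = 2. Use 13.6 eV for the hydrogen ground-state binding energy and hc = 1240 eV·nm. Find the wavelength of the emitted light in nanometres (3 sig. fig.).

26.3 nm

For Z = 5 the level energies scale as Z², so the effective Rydberg energy is 13.6 × 25 = 340.0 eV.
ΔE = 340.0 × (1/2² − 1/3²) = 340.0 × 0.1389 = 47.22 eV.
λ = hc/ΔE = 1240 / 47.22 = 26.3 nm.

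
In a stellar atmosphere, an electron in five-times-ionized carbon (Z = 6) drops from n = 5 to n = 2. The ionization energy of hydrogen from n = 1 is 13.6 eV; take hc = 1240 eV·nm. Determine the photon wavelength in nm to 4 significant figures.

For Z = 6 the level energies scale as Z², so the effective Rydberg energy is 13.6 × 36 = 489.6 eV.
ΔE = 489.6 × (1/2² − 1/5²) = 489.6 × 0.2100 = 102.8 eV.
λ = hc/ΔE = 1240 / 102.8 = 12.06 nm.

12.06 nm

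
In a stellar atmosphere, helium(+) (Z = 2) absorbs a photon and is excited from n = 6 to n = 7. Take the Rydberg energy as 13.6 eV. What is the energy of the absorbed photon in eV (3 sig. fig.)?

The Bohr energies scale as Z², so for Z = 2: E_n = −54.40/n² eV.
E_7 = −54.40/49 = −1.110 eV and E_6 = −54.40/36 = −1.511 eV.
The photon energy is |E_7 − E_6| = 0.401 eV.

0.401 eV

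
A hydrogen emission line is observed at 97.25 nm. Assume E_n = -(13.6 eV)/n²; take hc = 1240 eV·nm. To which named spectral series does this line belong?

Lyman

ΔE = 1240/97.25 = 12.75 eV.
This matches 13.6 × (1/1² − 1/4²), so n_f = 1: the Lyman series.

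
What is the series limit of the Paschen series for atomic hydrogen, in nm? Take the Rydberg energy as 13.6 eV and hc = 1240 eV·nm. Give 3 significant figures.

The Paschen series has lower level n_f = 3; the series limit corresponds to n_i → ∞.
ΔE_max = 13.6 × 1 / 3² = 1.511 eV.
λ_min = 1240 / 1.511 = 821 nm.

821 nm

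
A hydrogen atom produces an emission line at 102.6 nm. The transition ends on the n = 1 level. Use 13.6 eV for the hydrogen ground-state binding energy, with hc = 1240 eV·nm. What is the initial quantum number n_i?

The photon energy is ΔE = hc/λ = 1240 / 102.6 = 12.09 eV.
With Z = 1, ΔE = 13.60 × (1/n_f² − 1/n_i²), so 1/n_f² − 1/n_i² = 0.8887.
With n_f = 1: 1/n_i² = 1/1 − 0.8887 = 0.1113, so n_i ≈ 3.00.

n_i = 3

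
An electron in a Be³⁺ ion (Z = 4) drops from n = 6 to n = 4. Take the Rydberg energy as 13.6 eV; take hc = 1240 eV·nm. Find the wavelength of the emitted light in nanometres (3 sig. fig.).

164 nm

For Z = 4 the level energies scale as Z², so the effective Rydberg energy is 13.6 × 16 = 217.6 eV.
ΔE = 217.6 × (1/4² − 1/6²) = 217.6 × 0.03472 = 7.556 eV.
λ = hc/ΔE = 1240 / 7.556 = 164 nm.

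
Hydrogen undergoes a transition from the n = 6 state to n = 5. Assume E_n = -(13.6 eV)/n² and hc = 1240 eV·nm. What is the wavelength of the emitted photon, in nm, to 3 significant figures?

7460 nm

ΔE = 13.60 × (1/5² − 1/6²) = 13.60 × 0.01222 = 0.1662 eV.
λ = hc/ΔE = 1240 / 0.1662 = 7460 nm.
This line belongs to the Pfund series.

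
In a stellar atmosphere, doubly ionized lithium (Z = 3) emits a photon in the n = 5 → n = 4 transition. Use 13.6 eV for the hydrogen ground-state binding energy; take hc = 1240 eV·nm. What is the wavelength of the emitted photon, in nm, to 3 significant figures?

For Z = 3 the level energies scale as Z², so the effective Rydberg energy is 13.6 × 9 = 122.4 eV.
ΔE = 122.4 × (1/4² − 1/5²) = 122.4 × 0.02250 = 2.754 eV.
λ = hc/ΔE = 1240 / 2.754 = 450 nm.

450 nm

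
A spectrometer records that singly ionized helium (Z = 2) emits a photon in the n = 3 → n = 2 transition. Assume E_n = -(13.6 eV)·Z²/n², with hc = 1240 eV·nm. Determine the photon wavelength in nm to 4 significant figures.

164.1 nm

For Z = 2 the level energies scale as Z², so the effective Rydberg energy is 13.6 × 4 = 54.40 eV.
ΔE = 54.40 × (1/2² − 1/3²) = 54.40 × 0.1389 = 7.556 eV.
λ = hc/ΔE = 1240 / 7.556 = 164.1 nm.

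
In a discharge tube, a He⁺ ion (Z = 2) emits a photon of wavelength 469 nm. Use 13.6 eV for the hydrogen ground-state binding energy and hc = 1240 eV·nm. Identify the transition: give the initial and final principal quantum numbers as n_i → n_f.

n_i = 4, n_f = 3

The photon energy is ΔE = hc/λ = 1240 / 469 = 2.644 eV.
With Z = 2, ΔE = 54.40 × (1/n_f² − 1/n_i²), so 1/n_f² − 1/n_i² = 0.04860.
Trying n_f = 3 gives 1/n_i² = 0.06251, i.e. n_i ≈ 4; this pair matches.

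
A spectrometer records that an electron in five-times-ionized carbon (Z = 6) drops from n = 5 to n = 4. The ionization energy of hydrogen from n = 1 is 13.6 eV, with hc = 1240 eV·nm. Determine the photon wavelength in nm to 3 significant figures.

113 nm

For Z = 6 the level energies scale as Z², so the effective Rydberg energy is 13.6 × 36 = 489.6 eV.
ΔE = 489.6 × (1/4² − 1/5²) = 489.6 × 0.02250 = 11.02 eV.
λ = hc/ΔE = 1240 / 11.02 = 113 nm.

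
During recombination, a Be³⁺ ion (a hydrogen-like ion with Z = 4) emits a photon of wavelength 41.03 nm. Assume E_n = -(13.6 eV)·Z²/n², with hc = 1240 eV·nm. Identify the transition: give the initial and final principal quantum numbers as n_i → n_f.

The photon energy is ΔE = hc/λ = 1240 / 41.03 = 30.22 eV.
With Z = 4, ΔE = 217.6 × (1/n_f² − 1/n_i²), so 1/n_f² − 1/n_i² = 0.1389.
Trying n_f = 2 gives 1/n_i² = 0.1111, i.e. n_i ≈ 3; this pair matches.

n_i = 3, n_f = 2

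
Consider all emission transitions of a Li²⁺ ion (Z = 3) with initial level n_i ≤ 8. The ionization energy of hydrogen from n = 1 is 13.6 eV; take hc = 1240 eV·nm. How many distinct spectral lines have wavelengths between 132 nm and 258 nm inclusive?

4

Enumerate all n_i → n_f pairs with 1 ≤ n_f < n_i ≤ 8 and compute λ = 1240 / [13.6·9·(1/n_f² − 1/n_i²)].
Lines falling in [132, 258] nm: 5→3 (142.5 nm), 4→3 (208.4 nm), 8→4 (216.1 nm), 7→4 (240.7 nm).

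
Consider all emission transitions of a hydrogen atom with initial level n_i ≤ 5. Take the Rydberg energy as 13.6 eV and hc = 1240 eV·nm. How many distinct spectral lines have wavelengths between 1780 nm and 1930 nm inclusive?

Enumerate all n_i → n_f pairs with 1 ≤ n_f < n_i ≤ 5 and compute λ = 1240 / [13.6·1·(1/n_f² − 1/n_i²)].
Lines falling in [1780, 1930] nm: 4→3 (1876 nm).

1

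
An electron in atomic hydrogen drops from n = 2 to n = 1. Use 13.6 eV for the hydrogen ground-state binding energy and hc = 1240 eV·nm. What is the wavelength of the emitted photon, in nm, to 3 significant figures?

122 nm

ΔE = 13.60 × (1/1² − 1/2²) = 13.60 × 0.7500 = 10.20 eV.
λ = hc/ΔE = 1240 / 10.20 = 122 nm.
This line belongs to the Lyman series.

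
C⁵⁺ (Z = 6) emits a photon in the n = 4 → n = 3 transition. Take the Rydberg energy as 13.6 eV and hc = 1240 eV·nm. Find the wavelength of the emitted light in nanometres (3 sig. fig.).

For Z = 6 the level energies scale as Z², so the effective Rydberg energy is 13.6 × 36 = 489.6 eV.
ΔE = 489.6 × (1/3² − 1/4²) = 489.6 × 0.04861 = 23.80 eV.
λ = hc/ΔE = 1240 / 23.80 = 52.1 nm.

52.1 nm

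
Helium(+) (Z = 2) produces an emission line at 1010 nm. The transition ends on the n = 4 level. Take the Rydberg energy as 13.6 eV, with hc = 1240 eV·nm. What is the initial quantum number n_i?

n_i = 5

The photon energy is ΔE = hc/λ = 1240 / 1010 = 1.228 eV.
With Z = 2, ΔE = 54.40 × (1/n_f² − 1/n_i²), so 1/n_f² − 1/n_i² = 0.02257.
With n_f = 4: 1/n_i² = 1/16 − 0.02257 = 0.03993, so n_i ≈ 5.00.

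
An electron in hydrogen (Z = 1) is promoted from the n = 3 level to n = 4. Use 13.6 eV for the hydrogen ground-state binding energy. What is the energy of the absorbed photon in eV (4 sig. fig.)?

0.6611 eV

E_4 = −13.60/16 = −0.8500 eV and E_3 = −13.60/9 = −1.511 eV.
The photon energy is |E_4 − E_3| = 0.6611 eV.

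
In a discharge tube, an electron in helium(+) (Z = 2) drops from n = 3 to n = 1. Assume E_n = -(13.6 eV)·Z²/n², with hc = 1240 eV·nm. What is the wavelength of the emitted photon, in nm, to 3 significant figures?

For Z = 2 the level energies scale as Z², so the effective Rydberg energy is 13.6 × 4 = 54.40 eV.
ΔE = 54.40 × (1/1² − 1/3²) = 54.40 × 0.8889 = 48.36 eV.
λ = hc/ΔE = 1240 / 48.36 = 25.6 nm.

25.6 nm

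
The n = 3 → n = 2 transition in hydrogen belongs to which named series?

The series is set by the lower level: n_f = 2 is the Balmer series.

Balmer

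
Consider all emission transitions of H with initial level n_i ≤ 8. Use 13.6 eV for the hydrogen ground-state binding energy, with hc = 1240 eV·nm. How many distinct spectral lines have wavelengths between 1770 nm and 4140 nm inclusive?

6

Enumerate all n_i → n_f pairs with 1 ≤ n_f < n_i ≤ 8 and compute λ = 1240 / [13.6·1·(1/n_f² − 1/n_i²)].
Lines falling in [1770, 4140] nm: 4→3 (1876 nm), 8→4 (1945 nm), 7→4 (2166 nm), 6→4 (2626 nm), 8→5 (3741 nm), 5→4 (4052 nm).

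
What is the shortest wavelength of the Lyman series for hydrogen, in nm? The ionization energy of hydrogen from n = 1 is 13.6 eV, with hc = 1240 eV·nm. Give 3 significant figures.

91.2 nm

The Lyman series has lower level n_f = 1; the series limit corresponds to n_i → ∞.
ΔE_max = 13.6 × 1 / 1² = 13.60 eV.
λ_min = 1240 / 13.60 = 91.2 nm.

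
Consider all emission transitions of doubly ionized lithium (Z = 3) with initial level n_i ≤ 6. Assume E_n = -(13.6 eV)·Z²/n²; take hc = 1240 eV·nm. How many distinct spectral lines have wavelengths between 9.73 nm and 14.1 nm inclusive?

5

Enumerate all n_i → n_f pairs with 1 ≤ n_f < n_i ≤ 6 and compute λ = 1240 / [13.6·9·(1/n_f² − 1/n_i²)].
Lines falling in [9.73, 14.1] nm: 6→1 (10.42 nm), 5→1 (10.55 nm), 4→1 (10.81 nm), 3→1 (11.40 nm), 2→1 (13.51 nm).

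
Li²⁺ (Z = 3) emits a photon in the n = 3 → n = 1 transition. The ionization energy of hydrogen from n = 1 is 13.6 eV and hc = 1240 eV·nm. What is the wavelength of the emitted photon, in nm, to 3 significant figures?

For Z = 3 the level energies scale as Z², so the effective Rydberg energy is 13.6 × 9 = 122.4 eV.
ΔE = 122.4 × (1/1² − 1/3²) = 122.4 × 0.8889 = 108.8 eV.
λ = hc/ΔE = 1240 / 108.8 = 11.4 nm.

11.4 nm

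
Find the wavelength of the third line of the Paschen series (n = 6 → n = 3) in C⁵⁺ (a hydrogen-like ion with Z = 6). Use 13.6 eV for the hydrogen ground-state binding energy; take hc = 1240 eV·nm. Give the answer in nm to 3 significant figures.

The Paschen series terminates on n_f = 3; the third line has n_i = 3+3 = 6.
ΔE = 489.6 × (1/3² − 1/6²) = 40.80 eV.
λ = 1240 / 40.80 = 30.4 nm.

30.4 nm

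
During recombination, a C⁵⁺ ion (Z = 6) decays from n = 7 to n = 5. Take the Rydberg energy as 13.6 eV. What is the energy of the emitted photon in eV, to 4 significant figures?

9.592 eV

The Bohr energies scale as Z², so for Z = 6: E_n = −489.6/n² eV.
E_7 = −489.6/49 = −9.992 eV and E_5 = −489.6/25 = −19.58 eV.
The photon energy is |E_7 − E_5| = 9.592 eV.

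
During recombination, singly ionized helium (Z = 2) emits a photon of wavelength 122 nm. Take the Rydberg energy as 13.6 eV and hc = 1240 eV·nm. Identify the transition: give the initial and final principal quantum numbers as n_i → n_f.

n_i = 4, n_f = 2

The photon energy is ΔE = hc/λ = 1240 / 122 = 10.16 eV.
With Z = 2, ΔE = 54.40 × (1/n_f² − 1/n_i²), so 1/n_f² − 1/n_i² = 0.1868.
Trying n_f = 2 gives 1/n_i² = 0.06316, i.e. n_i ≈ 4; this pair matches.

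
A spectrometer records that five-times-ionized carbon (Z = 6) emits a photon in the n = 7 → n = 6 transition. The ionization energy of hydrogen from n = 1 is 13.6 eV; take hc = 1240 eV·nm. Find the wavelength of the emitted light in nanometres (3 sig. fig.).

344 nm

For Z = 6 the level energies scale as Z², so the effective Rydberg energy is 13.6 × 36 = 489.6 eV.
ΔE = 489.6 × (1/6² − 1/7²) = 489.6 × 0.007370 = 3.608 eV.
λ = hc/ΔE = 1240 / 3.608 = 344 nm.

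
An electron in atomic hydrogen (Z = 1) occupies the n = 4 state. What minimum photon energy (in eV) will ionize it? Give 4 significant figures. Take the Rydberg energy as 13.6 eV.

E_4 = −13.60/16 = −0.8500 eV, so ionization (to E = 0) requires 0.8500 eV.

0.8500 eV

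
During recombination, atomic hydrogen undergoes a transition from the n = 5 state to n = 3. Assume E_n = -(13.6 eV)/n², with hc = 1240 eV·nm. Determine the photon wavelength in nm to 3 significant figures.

ΔE = 13.60 × (1/3² − 1/5²) = 13.60 × 0.07111 = 0.9671 eV.
λ = hc/ΔE = 1240 / 0.9671 = 1280 nm.
This line belongs to the Paschen series.

1280 nm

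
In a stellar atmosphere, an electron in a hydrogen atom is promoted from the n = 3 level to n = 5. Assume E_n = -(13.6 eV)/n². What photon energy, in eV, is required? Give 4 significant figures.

E_5 = −13.60/25 = −0.5440 eV and E_3 = −13.60/9 = −1.511 eV.
The photon energy is |E_5 − E_3| = 0.9671 eV.

0.9671 eV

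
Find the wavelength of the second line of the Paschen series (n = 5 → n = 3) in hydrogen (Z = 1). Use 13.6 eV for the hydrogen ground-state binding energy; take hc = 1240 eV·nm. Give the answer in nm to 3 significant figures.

The Paschen series terminates on n_f = 3; the second line has n_i = 3+2 = 5.
ΔE = 13.60 × (1/3² − 1/5²) = 0.9671 eV.
λ = 1240 / 0.9671 = 1280 nm.

1280 nm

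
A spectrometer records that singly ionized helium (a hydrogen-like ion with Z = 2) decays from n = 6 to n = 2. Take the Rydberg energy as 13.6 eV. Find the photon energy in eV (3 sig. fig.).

12.1 eV

The Bohr energies scale as Z², so for Z = 2: E_n = −54.40/n² eV.
E_6 = −54.40/36 = −1.511 eV and E_2 = −54.40/4 = −13.60 eV.
The photon energy is |E_6 − E_2| = 12.1 eV.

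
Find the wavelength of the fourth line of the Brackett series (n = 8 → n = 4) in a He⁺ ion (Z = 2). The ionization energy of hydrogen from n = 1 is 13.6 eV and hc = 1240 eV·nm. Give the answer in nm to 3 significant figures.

The Brackett series terminates on n_f = 4; the fourth line has n_i = 4+4 = 8.
ΔE = 54.40 × (1/4² − 1/8²) = 2.550 eV.
λ = 1240 / 2.550 = 486 nm.

486 nm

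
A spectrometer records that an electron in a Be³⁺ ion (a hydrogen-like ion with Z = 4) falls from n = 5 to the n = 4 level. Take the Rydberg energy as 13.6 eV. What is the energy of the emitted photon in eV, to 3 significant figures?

4.90 eV

The Bohr energies scale as Z², so for Z = 4: E_n = −217.6/n² eV.
E_5 = −217.6/25 = −8.704 eV and E_4 = −217.6/16 = −13.60 eV.
The photon energy is |E_5 − E_4| = 4.90 eV.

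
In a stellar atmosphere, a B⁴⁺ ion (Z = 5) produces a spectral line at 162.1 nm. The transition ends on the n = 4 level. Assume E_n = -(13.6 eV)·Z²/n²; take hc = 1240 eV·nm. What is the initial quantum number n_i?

n_i = 5

The photon energy is ΔE = hc/λ = 1240 / 162.1 = 7.650 eV.
With Z = 5, ΔE = 340.0 × (1/n_f² − 1/n_i²), so 1/n_f² − 1/n_i² = 0.02250.
With n_f = 4: 1/n_i² = 1/16 − 0.02250 = 0.04000, so n_i ≈ 5.00.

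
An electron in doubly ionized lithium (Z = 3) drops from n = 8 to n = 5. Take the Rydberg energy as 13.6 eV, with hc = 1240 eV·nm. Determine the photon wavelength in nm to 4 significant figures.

415.6 nm

For Z = 3 the level energies scale as Z², so the effective Rydberg energy is 13.6 × 9 = 122.4 eV.
ΔE = 122.4 × (1/5² − 1/8²) = 122.4 × 0.02438 = 2.984 eV.
λ = hc/ΔE = 1240 / 2.984 = 415.6 nm.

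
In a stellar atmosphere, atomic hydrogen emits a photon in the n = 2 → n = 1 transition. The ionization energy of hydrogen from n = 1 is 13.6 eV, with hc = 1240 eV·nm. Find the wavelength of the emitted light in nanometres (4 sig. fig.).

ΔE = 13.60 × (1/1² − 1/2²) = 13.60 × 0.7500 = 10.20 eV.
λ = hc/ΔE = 1240 / 10.20 = 121.6 nm.
This line belongs to the Lyman series.

121.6 nm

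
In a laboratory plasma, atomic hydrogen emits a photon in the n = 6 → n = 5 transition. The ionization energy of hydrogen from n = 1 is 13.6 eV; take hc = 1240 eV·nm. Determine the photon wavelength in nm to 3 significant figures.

ΔE = 13.60 × (1/5² − 1/6²) = 13.60 × 0.01222 = 0.1662 eV.
λ = hc/ΔE = 1240 / 0.1662 = 7460 nm.
This line belongs to the Pfund series.

7460 nm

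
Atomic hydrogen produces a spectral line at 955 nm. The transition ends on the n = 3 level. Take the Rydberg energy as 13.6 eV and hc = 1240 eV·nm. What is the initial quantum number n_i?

n_i = 8

The photon energy is ΔE = hc/λ = 1240 / 955 = 1.298 eV.
With Z = 1, ΔE = 13.60 × (1/n_f² − 1/n_i²), so 1/n_f² − 1/n_i² = 0.09547.
With n_f = 3: 1/n_i² = 1/9 − 0.09547 = 0.01564, so n_i ≈ 8.00.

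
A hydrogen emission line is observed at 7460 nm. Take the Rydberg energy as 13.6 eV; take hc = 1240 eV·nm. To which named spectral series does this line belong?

ΔE = 1240/7460 = 0.1662 eV.
This matches 13.6 × (1/5² − 1/6²), so n_f = 5: the Pfund series.

Pfund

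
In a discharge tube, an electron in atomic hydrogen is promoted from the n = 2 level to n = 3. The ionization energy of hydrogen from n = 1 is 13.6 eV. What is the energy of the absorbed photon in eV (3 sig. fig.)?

1.89 eV

E_3 = −13.60/9 = −1.511 eV and E_2 = −13.60/4 = −3.400 eV.
The photon energy is |E_3 − E_2| = 1.89 eV.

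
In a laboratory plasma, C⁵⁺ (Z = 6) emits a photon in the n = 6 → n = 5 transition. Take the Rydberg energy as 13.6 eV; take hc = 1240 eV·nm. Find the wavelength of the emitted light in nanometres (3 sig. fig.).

For Z = 6 the level energies scale as Z², so the effective Rydberg energy is 13.6 × 36 = 489.6 eV.
ΔE = 489.6 × (1/5² − 1/6²) = 489.6 × 0.01222 = 5.984 eV.
λ = hc/ΔE = 1240 / 5.984 = 207 nm.

207 nm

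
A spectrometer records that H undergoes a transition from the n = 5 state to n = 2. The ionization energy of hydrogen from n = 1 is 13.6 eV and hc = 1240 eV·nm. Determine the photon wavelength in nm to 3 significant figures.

ΔE = 13.60 × (1/2² − 1/5²) = 13.60 × 0.2100 = 2.856 eV.
λ = hc/ΔE = 1240 / 2.856 = 434 nm.
This line belongs to the Balmer series.

434 nm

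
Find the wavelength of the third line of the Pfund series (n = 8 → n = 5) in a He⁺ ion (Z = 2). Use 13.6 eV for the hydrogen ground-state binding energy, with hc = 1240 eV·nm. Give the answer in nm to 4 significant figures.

The Pfund series terminates on n_f = 5; the third line has n_i = 5+3 = 8.
ΔE = 54.40 × (1/5² − 1/8²) = 1.326 eV.
λ = 1240 / 1.326 = 935.1 nm.

935.1 nm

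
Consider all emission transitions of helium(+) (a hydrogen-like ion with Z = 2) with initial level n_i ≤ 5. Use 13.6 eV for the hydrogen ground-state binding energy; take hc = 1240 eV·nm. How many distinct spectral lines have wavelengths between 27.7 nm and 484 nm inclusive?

6

Enumerate all n_i → n_f pairs with 1 ≤ n_f < n_i ≤ 5 and compute λ = 1240 / [13.6·4·(1/n_f² − 1/n_i²)].
Lines falling in [27.7, 484] nm: 2→1 (30.39 nm), 5→2 (108.5 nm), 4→2 (121.6 nm), 3→2 (164.1 nm), 5→3 (320.5 nm), 4→3 (468.9 nm).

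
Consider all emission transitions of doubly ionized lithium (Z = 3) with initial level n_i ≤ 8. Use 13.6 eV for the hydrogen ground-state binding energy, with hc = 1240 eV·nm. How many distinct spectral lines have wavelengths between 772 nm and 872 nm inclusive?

Enumerate all n_i → n_f pairs with 1 ≤ n_f < n_i ≤ 8 and compute λ = 1240 / [13.6·9·(1/n_f² − 1/n_i²)].
Lines falling in [772, 872] nm: 6→5 (828.9 nm), 8→6 (833.6 nm).

2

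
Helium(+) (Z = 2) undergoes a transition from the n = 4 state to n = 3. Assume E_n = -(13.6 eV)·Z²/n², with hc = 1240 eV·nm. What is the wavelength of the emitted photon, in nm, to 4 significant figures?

468.9 nm

For Z = 2 the level energies scale as Z², so the effective Rydberg energy is 13.6 × 4 = 54.40 eV.
ΔE = 54.40 × (1/3² − 1/4²) = 54.40 × 0.04861 = 2.644 eV.
λ = hc/ΔE = 1240 / 2.644 = 468.9 nm.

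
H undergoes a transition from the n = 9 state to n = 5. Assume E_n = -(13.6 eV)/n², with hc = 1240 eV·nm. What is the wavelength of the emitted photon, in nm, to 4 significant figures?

3297 nm

ΔE = 13.60 × (1/5² − 1/9²) = 13.60 × 0.02765 = 0.3761 eV.
λ = hc/ΔE = 1240 / 0.3761 = 3297 nm.
This line belongs to the Pfund series.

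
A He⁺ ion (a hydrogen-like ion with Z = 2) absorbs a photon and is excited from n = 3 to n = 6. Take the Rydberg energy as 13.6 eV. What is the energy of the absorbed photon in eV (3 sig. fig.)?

The Bohr energies scale as Z², so for Z = 2: E_n = −54.40/n² eV.
E_6 = −54.40/36 = −1.511 eV and E_3 = −54.40/9 = −6.044 eV.
The photon energy is |E_6 − E_3| = 4.53 eV.

4.53 eV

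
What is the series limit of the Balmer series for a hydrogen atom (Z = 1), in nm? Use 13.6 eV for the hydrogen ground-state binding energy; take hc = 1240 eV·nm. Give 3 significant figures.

365 nm

The Balmer series has lower level n_f = 2; the series limit corresponds to n_i → ∞.
ΔE_max = 13.6 × 1 / 2² = 3.400 eV.
λ_min = 1240 / 3.400 = 365 nm.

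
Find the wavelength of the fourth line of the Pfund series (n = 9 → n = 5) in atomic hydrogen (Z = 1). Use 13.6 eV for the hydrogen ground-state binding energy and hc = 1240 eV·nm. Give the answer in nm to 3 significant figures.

3300 nm

The Pfund series terminates on n_f = 5; the fourth line has n_i = 5+4 = 9.
ΔE = 13.60 × (1/5² − 1/9²) = 0.3761 eV.
λ = 1240 / 0.3761 = 3300 nm.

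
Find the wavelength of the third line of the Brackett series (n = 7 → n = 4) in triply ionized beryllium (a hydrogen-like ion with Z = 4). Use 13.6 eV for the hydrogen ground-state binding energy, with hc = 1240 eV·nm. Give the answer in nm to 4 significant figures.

The Brackett series terminates on n_f = 4; the third line has n_i = 4+3 = 7.
ΔE = 217.6 × (1/4² − 1/7²) = 9.159 eV.
λ = 1240 / 9.159 = 135.4 nm.

135.4 nm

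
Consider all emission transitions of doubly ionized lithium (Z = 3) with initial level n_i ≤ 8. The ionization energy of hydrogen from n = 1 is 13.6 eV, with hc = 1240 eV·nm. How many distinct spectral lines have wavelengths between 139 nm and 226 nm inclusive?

Enumerate all n_i → n_f pairs with 1 ≤ n_f < n_i ≤ 8 and compute λ = 1240 / [13.6·9·(1/n_f² − 1/n_i²)].
Lines falling in [139, 226] nm: 5→3 (142.5 nm), 4→3 (208.4 nm), 8→4 (216.1 nm).

3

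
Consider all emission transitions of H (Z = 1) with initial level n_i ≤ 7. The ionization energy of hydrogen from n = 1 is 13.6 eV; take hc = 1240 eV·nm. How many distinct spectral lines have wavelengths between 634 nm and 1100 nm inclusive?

3

Enumerate all n_i → n_f pairs with 1 ≤ n_f < n_i ≤ 7 and compute λ = 1240 / [13.6·1·(1/n_f² − 1/n_i²)].
Lines falling in [634, 1100] nm: 3→2 (656.5 nm), 7→3 (1005 nm), 6→3 (1094 nm).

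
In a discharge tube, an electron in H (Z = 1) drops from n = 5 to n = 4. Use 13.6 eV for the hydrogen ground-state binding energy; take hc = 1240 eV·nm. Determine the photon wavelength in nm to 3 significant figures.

ΔE = 13.60 × (1/4² − 1/5²) = 13.60 × 0.02250 = 0.3060 eV.
λ = hc/ΔE = 1240 / 0.3060 = 4050 nm.

4050 nm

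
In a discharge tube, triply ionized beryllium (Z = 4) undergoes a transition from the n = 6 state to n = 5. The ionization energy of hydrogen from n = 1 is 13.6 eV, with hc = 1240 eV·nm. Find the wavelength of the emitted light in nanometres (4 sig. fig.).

For Z = 4 the level energies scale as Z², so the effective Rydberg energy is 13.6 × 16 = 217.6 eV.
ΔE = 217.6 × (1/5² − 1/6²) = 217.6 × 0.01222 = 2.660 eV.
λ = hc/ΔE = 1240 / 2.660 = 466.2 nm.

466.2 nm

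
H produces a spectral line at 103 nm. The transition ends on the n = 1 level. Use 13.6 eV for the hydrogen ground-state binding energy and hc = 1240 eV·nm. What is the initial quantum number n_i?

n_i = 3

The photon energy is ΔE = hc/λ = 1240 / 103 = 12.04 eV.
With Z = 1, ΔE = 13.60 × (1/n_f² − 1/n_i²), so 1/n_f² − 1/n_i² = 0.8852.
With n_f = 1: 1/n_i² = 1/1 − 0.8852 = 0.1148, so n_i ≈ 2.95.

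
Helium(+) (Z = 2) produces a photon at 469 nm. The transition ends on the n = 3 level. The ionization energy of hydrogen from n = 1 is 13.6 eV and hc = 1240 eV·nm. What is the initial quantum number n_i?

n_i = 4

The photon energy is ΔE = hc/λ = 1240 / 469 = 2.644 eV.
With Z = 2, ΔE = 54.40 × (1/n_f² − 1/n_i²), so 1/n_f² − 1/n_i² = 0.04860.
With n_f = 3: 1/n_i² = 1/9 − 0.04860 = 0.06251, so n_i ≈ 4.00.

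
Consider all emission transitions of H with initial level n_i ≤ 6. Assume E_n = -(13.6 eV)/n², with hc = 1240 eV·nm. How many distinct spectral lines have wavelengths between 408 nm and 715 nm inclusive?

4

Enumerate all n_i → n_f pairs with 1 ≤ n_f < n_i ≤ 6 and compute λ = 1240 / [13.6·1·(1/n_f² − 1/n_i²)].
Lines falling in [408, 715] nm: 6→2 (410.3 nm), 5→2 (434.2 nm), 4→2 (486.3 nm), 3→2 (656.5 nm).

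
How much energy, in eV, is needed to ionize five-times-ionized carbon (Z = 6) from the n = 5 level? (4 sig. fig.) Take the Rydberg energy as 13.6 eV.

E_n = −13.6 Z²/n² = −489.6/n² eV for Z = 6.
E_5 = −489.6/25 = −19.58 eV, so ionization (to E = 0) requires 19.58 eV.

19.58 eV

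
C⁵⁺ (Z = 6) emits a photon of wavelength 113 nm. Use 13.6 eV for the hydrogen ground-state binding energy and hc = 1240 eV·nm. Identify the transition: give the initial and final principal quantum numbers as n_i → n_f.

The photon energy is ΔE = hc/λ = 1240 / 113 = 10.97 eV.
With Z = 6, ΔE = 489.6 × (1/n_f² − 1/n_i²), so 1/n_f² − 1/n_i² = 0.02241.
Trying n_f = 4 gives 1/n_i² = 0.04009, i.e. n_i ≈ 5; this pair matches.

n_i = 5, n_f = 4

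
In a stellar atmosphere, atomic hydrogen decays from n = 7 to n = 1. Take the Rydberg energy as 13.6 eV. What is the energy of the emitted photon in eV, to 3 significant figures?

13.3 eV

E_7 = −13.60/49 = −0.2776 eV and E_1 = −13.60/1 = −13.60 eV.
The photon energy is |E_7 − E_1| = 13.3 eV.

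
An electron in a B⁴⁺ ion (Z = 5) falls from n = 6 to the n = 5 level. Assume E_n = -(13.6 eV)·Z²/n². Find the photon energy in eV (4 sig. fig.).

4.156 eV

The Bohr energies scale as Z², so for Z = 5: E_n = −340.0/n² eV.
E_6 = −340.0/36 = −9.444 eV and E_5 = −340.0/25 = −13.60 eV.
The photon energy is |E_6 − E_5| = 4.156 eV.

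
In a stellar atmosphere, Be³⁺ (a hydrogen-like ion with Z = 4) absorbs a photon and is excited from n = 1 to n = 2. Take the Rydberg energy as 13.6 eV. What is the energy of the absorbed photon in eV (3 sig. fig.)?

163 eV

The Bohr energies scale as Z², so for Z = 4: E_n = −217.6/n² eV.
E_2 = −217.6/4 = −54.40 eV and E_1 = −217.6/1 = −217.6 eV.
The photon energy is |E_2 − E_1| = 163 eV.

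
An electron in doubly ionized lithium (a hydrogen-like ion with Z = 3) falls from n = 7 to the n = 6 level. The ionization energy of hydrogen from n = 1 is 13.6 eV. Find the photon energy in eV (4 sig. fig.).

0.9020 eV

The Bohr energies scale as Z², so for Z = 3: E_n = −122.4/n² eV.
E_7 = −122.4/49 = −2.498 eV and E_6 = −122.4/36 = −3.400 eV.
The photon energy is |E_7 − E_6| = 0.9020 eV.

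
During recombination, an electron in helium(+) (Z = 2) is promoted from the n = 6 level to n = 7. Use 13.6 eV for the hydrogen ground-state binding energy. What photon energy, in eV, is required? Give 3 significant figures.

The Bohr energies scale as Z², so for Z = 2: E_n = −54.40/n² eV.
E_7 = −54.40/49 = −1.110 eV and E_6 = −54.40/36 = −1.511 eV.
The photon energy is |E_7 − E_6| = 0.401 eV.

0.401 eV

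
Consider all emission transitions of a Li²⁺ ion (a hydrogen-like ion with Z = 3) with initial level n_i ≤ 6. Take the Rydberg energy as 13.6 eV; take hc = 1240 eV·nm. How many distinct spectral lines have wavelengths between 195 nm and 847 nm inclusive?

4

Enumerate all n_i → n_f pairs with 1 ≤ n_f < n_i ≤ 6 and compute λ = 1240 / [13.6·9·(1/n_f² − 1/n_i²)].
Lines falling in [195, 847] nm: 4→3 (208.4 nm), 6→4 (291.8 nm), 5→4 (450.3 nm), 6→5 (828.9 nm).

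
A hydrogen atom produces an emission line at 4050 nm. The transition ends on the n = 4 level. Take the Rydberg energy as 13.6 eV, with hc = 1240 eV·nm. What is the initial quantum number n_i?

n_i = 5

The photon energy is ΔE = hc/λ = 1240 / 4050 = 0.3062 eV.
With Z = 1, ΔE = 13.60 × (1/n_f² − 1/n_i²), so 1/n_f² − 1/n_i² = 0.02251.
With n_f = 4: 1/n_i² = 1/16 − 0.02251 = 0.03999, so n_i ≈ 5.00.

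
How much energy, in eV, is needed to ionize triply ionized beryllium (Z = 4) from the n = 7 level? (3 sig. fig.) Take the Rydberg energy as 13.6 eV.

E_n = −13.6 Z²/n² = −217.6/n² eV for Z = 4.
E_7 = −217.6/49 = −4.44 eV, so ionization (to E = 0) requires 4.44 eV.

4.44 eV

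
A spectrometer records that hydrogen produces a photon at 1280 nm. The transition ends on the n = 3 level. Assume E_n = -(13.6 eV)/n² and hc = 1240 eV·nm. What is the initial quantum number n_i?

n_i = 5

The photon energy is ΔE = hc/λ = 1240 / 1280 = 0.9688 eV.
With Z = 1, ΔE = 13.60 × (1/n_f² − 1/n_i²), so 1/n_f² − 1/n_i² = 0.07123.
With n_f = 3: 1/n_i² = 1/9 − 0.07123 = 0.03988, so n_i ≈ 5.01.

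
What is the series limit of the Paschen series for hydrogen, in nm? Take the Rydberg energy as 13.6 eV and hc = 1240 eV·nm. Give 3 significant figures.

The Paschen series has lower level n_f = 3; the series limit corresponds to n_i → ∞.
ΔE_max = 13.6 × 1 / 3² = 1.511 eV.
λ_min = 1240 / 1.511 = 821 nm.

821 nm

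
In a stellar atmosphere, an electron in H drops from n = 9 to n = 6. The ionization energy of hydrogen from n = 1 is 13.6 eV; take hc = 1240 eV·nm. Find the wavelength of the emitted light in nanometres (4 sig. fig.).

ΔE = 13.60 × (1/6² − 1/9²) = 13.60 × 0.01543 = 0.2099 eV.
λ = hc/ΔE = 1240 / 0.2099 = 5908 nm.

5908 nm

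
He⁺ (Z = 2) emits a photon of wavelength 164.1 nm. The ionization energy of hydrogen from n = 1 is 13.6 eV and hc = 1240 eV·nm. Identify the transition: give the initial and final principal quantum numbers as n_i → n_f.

The photon energy is ΔE = hc/λ = 1240 / 164.1 = 7.556 eV.
With Z = 2, ΔE = 54.40 × (1/n_f² − 1/n_i²), so 1/n_f² − 1/n_i² = 0.1389.
Trying n_f = 2 gives 1/n_i² = 0.1111, i.e. n_i ≈ 3; this pair matches.

n_i = 3, n_f = 2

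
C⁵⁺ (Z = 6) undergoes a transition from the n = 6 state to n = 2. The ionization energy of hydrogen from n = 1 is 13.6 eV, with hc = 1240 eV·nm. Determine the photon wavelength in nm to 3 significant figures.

For Z = 6 the level energies scale as Z², so the effective Rydberg energy is 13.6 × 36 = 489.6 eV.
ΔE = 489.6 × (1/2² − 1/6²) = 489.6 × 0.2222 = 108.8 eV.
λ = hc/ΔE = 1240 / 108.8 = 11.4 nm.

11.4 nm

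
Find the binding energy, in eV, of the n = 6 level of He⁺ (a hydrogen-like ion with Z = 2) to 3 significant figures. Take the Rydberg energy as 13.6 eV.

E_n = −13.6 Z²/n² = −54.40/n² eV for Z = 2.
E_6 = −54.40/36 = −1.51 eV, so ionization (to E = 0) requires 1.51 eV.

1.51 eV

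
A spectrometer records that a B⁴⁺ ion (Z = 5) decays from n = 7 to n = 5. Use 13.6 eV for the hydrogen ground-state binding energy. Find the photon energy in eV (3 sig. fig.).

The Bohr energies scale as Z², so for Z = 5: E_n = −340.0/n² eV.
E_7 = −340.0/49 = −6.939 eV and E_5 = −340.0/25 = −13.60 eV.
The photon energy is |E_7 − E_5| = 6.66 eV.

6.66 eV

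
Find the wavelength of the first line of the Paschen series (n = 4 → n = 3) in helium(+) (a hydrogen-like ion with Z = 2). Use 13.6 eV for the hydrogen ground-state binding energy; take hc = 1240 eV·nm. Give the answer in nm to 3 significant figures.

469 nm

The Paschen series terminates on n_f = 3; the first line has n_i = 3+1 = 4.
ΔE = 54.40 × (1/3² − 1/4²) = 2.644 eV.
λ = 1240 / 2.644 = 469 nm.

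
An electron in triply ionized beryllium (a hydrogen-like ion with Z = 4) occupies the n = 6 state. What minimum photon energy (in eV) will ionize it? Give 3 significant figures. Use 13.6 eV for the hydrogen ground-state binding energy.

E_n = −13.6 Z²/n² = −217.6/n² eV for Z = 4.
E_6 = −217.6/36 = −6.04 eV, so ionization (to E = 0) requires 6.04 eV.

6.04 eV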